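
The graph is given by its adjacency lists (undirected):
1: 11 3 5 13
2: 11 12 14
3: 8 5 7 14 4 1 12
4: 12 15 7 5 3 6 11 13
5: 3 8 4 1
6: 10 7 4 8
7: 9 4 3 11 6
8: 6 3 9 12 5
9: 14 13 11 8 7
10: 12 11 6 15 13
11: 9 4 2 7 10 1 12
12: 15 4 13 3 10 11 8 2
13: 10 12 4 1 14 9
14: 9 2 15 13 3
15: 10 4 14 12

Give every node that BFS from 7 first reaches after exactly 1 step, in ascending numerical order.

3, 4, 6, 9, 11

Level 0: 7
Level 1: 3, 4, 6, 9, 11
Level 2: 1, 2, 5, 8, 10, 12, 13, 14, 15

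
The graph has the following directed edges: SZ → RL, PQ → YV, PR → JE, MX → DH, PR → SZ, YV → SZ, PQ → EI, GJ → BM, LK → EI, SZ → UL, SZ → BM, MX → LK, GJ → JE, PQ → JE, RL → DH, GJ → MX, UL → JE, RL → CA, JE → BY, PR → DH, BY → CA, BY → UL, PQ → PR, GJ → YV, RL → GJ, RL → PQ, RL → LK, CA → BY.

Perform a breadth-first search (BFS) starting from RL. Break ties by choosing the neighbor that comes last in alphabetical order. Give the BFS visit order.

RL -> PQ -> LK -> GJ -> DH -> CA -> YV -> PR -> JE -> EI -> MX -> BM -> BY -> SZ -> UL

Visit RL; enqueue PQ, LK, GJ, DH, CA → queue [PQ, LK, GJ, DH, CA]
Visit PQ; enqueue YV, PR, JE, EI → queue [LK, GJ, DH, CA, YV, PR, JE, EI]
Visit LK → queue [GJ, DH, CA, YV, PR, JE, EI]
Visit GJ; enqueue MX, BM → queue [DH, CA, YV, PR, JE, EI, MX, BM]
Visit DH → queue [CA, YV, PR, JE, EI, MX, BM]
Visit CA; enqueue BY → queue [YV, PR, JE, EI, MX, BM, BY]
Visit YV; enqueue SZ → queue [PR, JE, EI, MX, BM, BY, SZ]
Visit PR → queue [JE, EI, MX, BM, BY, SZ]
Visit JE → queue [EI, MX, BM, BY, SZ]
Visit EI → queue [MX, BM, BY, SZ]
Visit MX → queue [BM, BY, SZ]
Visit BM → queue [BY, SZ]
Visit BY; enqueue UL → queue [SZ, UL]
Visit SZ → queue [UL]
Visit UL → queue []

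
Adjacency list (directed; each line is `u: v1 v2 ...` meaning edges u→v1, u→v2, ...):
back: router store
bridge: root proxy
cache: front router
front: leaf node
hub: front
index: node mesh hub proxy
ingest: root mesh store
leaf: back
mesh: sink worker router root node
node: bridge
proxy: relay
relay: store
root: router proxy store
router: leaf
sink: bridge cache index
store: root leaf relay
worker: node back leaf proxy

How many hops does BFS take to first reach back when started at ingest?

3

Level 0: ingest
Level 1: mesh, root, store
Level 2: leaf, node, proxy, relay, router, sink, worker
Level 3: back, bridge, cache, index
Level 4: front, hub
back first appears at level 3.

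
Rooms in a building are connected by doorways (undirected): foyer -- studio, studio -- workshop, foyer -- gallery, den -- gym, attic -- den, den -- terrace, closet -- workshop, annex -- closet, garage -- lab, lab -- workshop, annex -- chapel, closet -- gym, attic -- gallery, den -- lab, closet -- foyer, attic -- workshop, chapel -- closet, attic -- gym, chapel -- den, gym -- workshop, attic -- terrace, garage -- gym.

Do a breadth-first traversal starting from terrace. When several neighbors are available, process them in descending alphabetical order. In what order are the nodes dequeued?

terrace, den, attic, lab, gym, chapel, workshop, gallery, garage, closet, annex, studio, foyer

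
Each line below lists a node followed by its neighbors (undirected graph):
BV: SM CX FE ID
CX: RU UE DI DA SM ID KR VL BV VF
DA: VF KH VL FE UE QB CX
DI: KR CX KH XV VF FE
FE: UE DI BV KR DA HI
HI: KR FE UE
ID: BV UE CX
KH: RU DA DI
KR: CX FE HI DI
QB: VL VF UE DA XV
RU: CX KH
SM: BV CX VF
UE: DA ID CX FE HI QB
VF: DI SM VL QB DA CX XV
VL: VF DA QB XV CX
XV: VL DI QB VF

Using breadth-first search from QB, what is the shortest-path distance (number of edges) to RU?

Level 0: QB
Level 1: DA, UE, VF, VL, XV
Level 2: CX, DI, FE, HI, ID, KH, SM
Level 3: BV, KR, RU
RU first appears at level 3.

3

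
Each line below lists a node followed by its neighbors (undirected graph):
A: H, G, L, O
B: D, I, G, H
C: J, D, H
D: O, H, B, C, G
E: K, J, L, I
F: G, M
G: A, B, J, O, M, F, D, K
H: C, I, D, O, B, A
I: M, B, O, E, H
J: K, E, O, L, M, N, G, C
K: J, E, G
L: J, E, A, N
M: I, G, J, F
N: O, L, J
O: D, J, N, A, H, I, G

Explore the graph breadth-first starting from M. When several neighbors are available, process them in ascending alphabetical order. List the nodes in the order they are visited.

M, F, G, I, J, A, B, D, K, O, E, H, C, L, N

Visit M; enqueue F, G, I, J → queue [F, G, I, J]
Visit F → queue [G, I, J]
Visit G; enqueue A, B, D, K, O → queue [I, J, A, B, D, K, O]
Visit I; enqueue E, H → queue [J, A, B, D, K, O, E, H]
Visit J; enqueue C, L, N → queue [A, B, D, K, O, E, H, C, L, N]
Visit A → queue [B, D, K, O, E, H, C, L, N]
Visit B → queue [D, K, O, E, H, C, L, N]
Visit D → queue [K, O, E, H, C, L, N]
Visit K → queue [O, E, H, C, L, N]
Visit O → queue [E, H, C, L, N]
Visit E → queue [H, C, L, N]
Visit H → queue [C, L, N]
Visit C → queue [L, N]
Visit L → queue [N]
Visit N → queue []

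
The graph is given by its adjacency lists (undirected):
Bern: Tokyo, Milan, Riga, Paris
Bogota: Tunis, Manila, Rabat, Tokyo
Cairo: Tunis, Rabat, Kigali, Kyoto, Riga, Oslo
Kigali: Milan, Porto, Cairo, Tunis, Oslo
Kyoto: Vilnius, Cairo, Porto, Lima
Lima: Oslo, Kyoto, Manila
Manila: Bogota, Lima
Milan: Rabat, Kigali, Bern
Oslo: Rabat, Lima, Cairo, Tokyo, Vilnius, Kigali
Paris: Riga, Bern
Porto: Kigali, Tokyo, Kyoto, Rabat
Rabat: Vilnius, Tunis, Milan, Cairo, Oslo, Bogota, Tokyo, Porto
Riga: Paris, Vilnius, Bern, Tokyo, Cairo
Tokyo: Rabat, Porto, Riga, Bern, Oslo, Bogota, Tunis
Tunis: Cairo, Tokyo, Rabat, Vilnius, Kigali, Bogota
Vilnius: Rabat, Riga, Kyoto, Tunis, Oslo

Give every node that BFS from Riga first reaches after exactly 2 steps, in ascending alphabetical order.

Level 0: Riga
Level 1: Bern, Cairo, Paris, Tokyo, Vilnius
Level 2: Bogota, Kigali, Kyoto, Milan, Oslo, Porto, Rabat, Tunis
Level 3: Lima, Manila

Bogota, Kigali, Kyoto, Milan, Oslo, Porto, Rabat, Tunis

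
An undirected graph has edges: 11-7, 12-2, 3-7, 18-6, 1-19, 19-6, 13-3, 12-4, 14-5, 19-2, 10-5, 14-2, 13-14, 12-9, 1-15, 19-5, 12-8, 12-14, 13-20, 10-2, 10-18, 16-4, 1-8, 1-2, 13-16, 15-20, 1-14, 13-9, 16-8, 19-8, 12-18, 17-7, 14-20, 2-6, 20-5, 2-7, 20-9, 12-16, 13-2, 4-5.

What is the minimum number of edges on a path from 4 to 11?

4

Level 0: 4
Level 1: 5, 12, 16
Level 2: 2, 8, 9, 10, 13, 14, 18, 19, 20
Level 3: 1, 3, 6, 7, 15
Level 4: 11, 17
11 first appears at level 4.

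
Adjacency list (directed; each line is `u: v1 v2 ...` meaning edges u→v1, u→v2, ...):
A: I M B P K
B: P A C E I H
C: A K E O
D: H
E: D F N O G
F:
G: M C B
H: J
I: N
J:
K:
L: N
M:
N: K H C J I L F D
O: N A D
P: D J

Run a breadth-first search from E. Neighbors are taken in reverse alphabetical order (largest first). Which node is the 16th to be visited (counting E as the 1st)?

P

Visit E; enqueue O, N, G, F, D → queue [O, N, G, F, D]
Visit O; enqueue A → queue [N, G, F, D, A]
Visit N; enqueue L, K, J, I, H, C → queue [G, F, D, A, L, K, J, I, H, C]
Visit G; enqueue M, B → queue [F, D, A, L, K, J, I, H, C, M, B]
Visit F → queue [D, A, L, K, J, I, H, C, M, B]
Visit D → queue [A, L, K, J, I, H, C, M, B]
Visit A; enqueue P → queue [L, K, J, I, H, C, M, B, P]
Visit L → queue [K, J, I, H, C, M, B, P]
Visit K → queue [J, I, H, C, M, B, P]
Visit J → queue [I, H, C, M, B, P]
Visit I → queue [H, C, M, B, P]
Visit H → queue [C, M, B, P]
Visit C → queue [M, B, P]
Visit M → queue [B, P]
Visit B → queue [P]
Visit P → queue []

Visit order: E, O, N, G, F, D, A, L, K, J, I, H, C, M, B, P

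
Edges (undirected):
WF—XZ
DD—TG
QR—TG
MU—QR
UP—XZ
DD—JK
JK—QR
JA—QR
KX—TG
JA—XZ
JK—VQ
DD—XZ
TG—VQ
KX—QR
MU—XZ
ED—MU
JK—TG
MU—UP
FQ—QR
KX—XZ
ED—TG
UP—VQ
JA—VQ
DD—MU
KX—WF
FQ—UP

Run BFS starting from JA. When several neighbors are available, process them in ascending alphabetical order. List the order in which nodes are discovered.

JA, QR, VQ, XZ, FQ, JK, KX, MU, TG, UP, DD, WF, ED

Visit JA; enqueue QR, VQ, XZ → queue [QR, VQ, XZ]
Visit QR; enqueue FQ, JK, KX, MU, TG → queue [VQ, XZ, FQ, JK, KX, MU, TG]
Visit VQ; enqueue UP → queue [XZ, FQ, JK, KX, MU, TG, UP]
Visit XZ; enqueue DD, WF → queue [FQ, JK, KX, MU, TG, UP, DD, WF]
Visit FQ → queue [JK, KX, MU, TG, UP, DD, WF]
Visit JK → queue [KX, MU, TG, UP, DD, WF]
Visit KX → queue [MU, TG, UP, DD, WF]
Visit MU; enqueue ED → queue [TG, UP, DD, WF, ED]
Visit TG → queue [UP, DD, WF, ED]
Visit UP → queue [DD, WF, ED]
Visit DD → queue [WF, ED]
Visit WF → queue [ED]
Visit ED → queue []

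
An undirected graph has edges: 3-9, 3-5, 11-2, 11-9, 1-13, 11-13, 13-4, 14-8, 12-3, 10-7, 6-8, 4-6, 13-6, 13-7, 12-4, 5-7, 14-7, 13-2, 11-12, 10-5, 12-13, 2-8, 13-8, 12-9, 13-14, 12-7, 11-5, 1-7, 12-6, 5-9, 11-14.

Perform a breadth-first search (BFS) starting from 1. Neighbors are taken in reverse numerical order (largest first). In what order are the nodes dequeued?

Visit 1; enqueue 13, 7 → queue [13, 7]
Visit 13; enqueue 14, 12, 11, 8, 6, 4, 2 → queue [7, 14, 12, 11, 8, 6, 4, 2]
Visit 7; enqueue 10, 5 → queue [14, 12, 11, 8, 6, 4, 2, 10, 5]
Visit 14 → queue [12, 11, 8, 6, 4, 2, 10, 5]
Visit 12; enqueue 9, 3 → queue [11, 8, 6, 4, 2, 10, 5, 9, 3]
Visit 11 → queue [8, 6, 4, 2, 10, 5, 9, 3]
Visit 8 → queue [6, 4, 2, 10, 5, 9, 3]
Visit 6 → queue [4, 2, 10, 5, 9, 3]
Visit 4 → queue [2, 10, 5, 9, 3]
Visit 2 → queue [10, 5, 9, 3]
Visit 10 → queue [5, 9, 3]
Visit 5 → queue [9, 3]
Visit 9 → queue [3]
Visit 3 → queue []

1 → 13 → 7 → 14 → 12 → 11 → 8 → 6 → 4 → 2 → 10 → 5 → 9 → 3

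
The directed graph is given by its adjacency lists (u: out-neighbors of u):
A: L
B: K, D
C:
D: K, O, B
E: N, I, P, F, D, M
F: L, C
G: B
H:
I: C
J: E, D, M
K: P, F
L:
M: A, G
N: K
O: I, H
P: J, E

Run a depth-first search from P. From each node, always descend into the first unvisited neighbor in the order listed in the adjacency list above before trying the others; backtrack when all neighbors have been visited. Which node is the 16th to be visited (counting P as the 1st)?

Visit P
P → J
J → E
E → N
N → K
K → F
F → L
F → C
E → I
E → D
D → O
O → H
D → B
E → M
M → A
M → G

Visit order: P, J, E, N, K, F, L, C, I, D, O, H, B, M, A, G

G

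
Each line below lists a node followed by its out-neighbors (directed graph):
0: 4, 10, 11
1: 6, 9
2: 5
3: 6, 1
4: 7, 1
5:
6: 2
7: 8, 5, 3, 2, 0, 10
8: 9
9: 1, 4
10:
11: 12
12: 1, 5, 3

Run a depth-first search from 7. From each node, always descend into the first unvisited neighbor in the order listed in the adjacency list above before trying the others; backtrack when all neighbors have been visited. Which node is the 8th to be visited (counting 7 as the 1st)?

4

Visit 7
7 → 8
8 → 9
9 → 1
1 → 6
6 → 2
2 → 5
9 → 4
7 → 3
7 → 0
0 → 10
0 → 11
11 → 12

Visit order: 7, 8, 9, 1, 6, 2, 5, 4, 3, 0, 10, 11, 12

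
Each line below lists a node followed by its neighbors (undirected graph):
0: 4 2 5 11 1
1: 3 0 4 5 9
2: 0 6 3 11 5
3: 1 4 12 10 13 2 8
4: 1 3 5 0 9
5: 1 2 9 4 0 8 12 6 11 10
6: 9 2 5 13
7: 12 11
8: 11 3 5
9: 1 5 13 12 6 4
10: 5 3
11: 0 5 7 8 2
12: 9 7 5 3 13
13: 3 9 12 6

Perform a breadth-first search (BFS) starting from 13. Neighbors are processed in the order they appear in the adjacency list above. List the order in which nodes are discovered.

Visit 13; enqueue 3, 9, 12, 6 → queue [3, 9, 12, 6]
Visit 3; enqueue 1, 4, 10, 2, 8 → queue [9, 12, 6, 1, 4, 10, 2, 8]
Visit 9; enqueue 5 → queue [12, 6, 1, 4, 10, 2, 8, 5]
Visit 12; enqueue 7 → queue [6, 1, 4, 10, 2, 8, 5, 7]
Visit 6 → queue [1, 4, 10, 2, 8, 5, 7]
Visit 1; enqueue 0 → queue [4, 10, 2, 8, 5, 7, 0]
Visit 4 → queue [10, 2, 8, 5, 7, 0]
Visit 10 → queue [2, 8, 5, 7, 0]
Visit 2; enqueue 11 → queue [8, 5, 7, 0, 11]
Visit 8 → queue [5, 7, 0, 11]
Visit 5 → queue [7, 0, 11]
Visit 7 → queue [0, 11]
Visit 0 → queue [11]
Visit 11 → queue []

13 -> 3 -> 9 -> 12 -> 6 -> 1 -> 4 -> 10 -> 2 -> 8 -> 5 -> 7 -> 0 -> 11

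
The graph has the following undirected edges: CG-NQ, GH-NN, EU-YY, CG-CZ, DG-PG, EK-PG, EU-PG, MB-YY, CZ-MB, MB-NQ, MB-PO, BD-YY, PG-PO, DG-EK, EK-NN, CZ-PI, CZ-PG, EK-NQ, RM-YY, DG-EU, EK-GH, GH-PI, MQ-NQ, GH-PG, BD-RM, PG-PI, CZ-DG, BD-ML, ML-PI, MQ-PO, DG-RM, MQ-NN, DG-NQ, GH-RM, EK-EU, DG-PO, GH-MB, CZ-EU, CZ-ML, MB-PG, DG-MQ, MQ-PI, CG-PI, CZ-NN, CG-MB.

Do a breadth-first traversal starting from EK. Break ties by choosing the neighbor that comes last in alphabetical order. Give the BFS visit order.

Visit EK; enqueue PG, NQ, NN, GH, EU, DG → queue [PG, NQ, NN, GH, EU, DG]
Visit PG; enqueue PO, PI, MB, CZ → queue [NQ, NN, GH, EU, DG, PO, PI, MB, CZ]
Visit NQ; enqueue MQ, CG → queue [NN, GH, EU, DG, PO, PI, MB, CZ, MQ, CG]
Visit NN → queue [GH, EU, DG, PO, PI, MB, CZ, MQ, CG]
Visit GH; enqueue RM → queue [EU, DG, PO, PI, MB, CZ, MQ, CG, RM]
Visit EU; enqueue YY → queue [DG, PO, PI, MB, CZ, MQ, CG, RM, YY]
Visit DG → queue [PO, PI, MB, CZ, MQ, CG, RM, YY]
Visit PO → queue [PI, MB, CZ, MQ, CG, RM, YY]
Visit PI; enqueue ML → queue [MB, CZ, MQ, CG, RM, YY, ML]
Visit MB → queue [CZ, MQ, CG, RM, YY, ML]
Visit CZ → queue [MQ, CG, RM, YY, ML]
Visit MQ → queue [CG, RM, YY, ML]
Visit CG → queue [RM, YY, ML]
Visit RM; enqueue BD → queue [YY, ML, BD]
Visit YY → queue [ML, BD]
Visit ML → queue [BD]
Visit BD → queue []

EK PG NQ NN GH EU DG PO PI MB CZ MQ CG RM YY ML BD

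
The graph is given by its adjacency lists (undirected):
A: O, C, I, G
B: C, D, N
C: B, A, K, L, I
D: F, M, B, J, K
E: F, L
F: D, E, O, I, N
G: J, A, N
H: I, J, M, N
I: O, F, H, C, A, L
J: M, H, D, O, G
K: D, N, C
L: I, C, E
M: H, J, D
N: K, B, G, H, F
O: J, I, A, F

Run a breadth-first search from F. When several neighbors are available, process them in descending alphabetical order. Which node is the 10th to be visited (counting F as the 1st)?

Visit F; enqueue O, N, I, E, D → queue [O, N, I, E, D]
Visit O; enqueue J, A → queue [N, I, E, D, J, A]
Visit N; enqueue K, H, G, B → queue [I, E, D, J, A, K, H, G, B]
Visit I; enqueue L, C → queue [E, D, J, A, K, H, G, B, L, C]
Visit E → queue [D, J, A, K, H, G, B, L, C]
Visit D; enqueue M → queue [J, A, K, H, G, B, L, C, M]
Visit J → queue [A, K, H, G, B, L, C, M]
Visit A → queue [K, H, G, B, L, C, M]
Visit K → queue [H, G, B, L, C, M]
Visit H → queue [G, B, L, C, M]
Visit G → queue [B, L, C, M]
Visit B → queue [L, C, M]
Visit L → queue [C, M]
Visit C → queue [M]
Visit M → queue []

Visit order: F, O, N, I, E, D, J, A, K, H, G, B, L, C, M

H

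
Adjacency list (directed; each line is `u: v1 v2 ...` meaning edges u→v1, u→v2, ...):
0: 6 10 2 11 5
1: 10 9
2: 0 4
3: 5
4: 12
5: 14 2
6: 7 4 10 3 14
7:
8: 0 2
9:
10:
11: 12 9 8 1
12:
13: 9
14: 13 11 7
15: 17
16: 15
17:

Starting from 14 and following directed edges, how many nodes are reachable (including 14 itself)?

15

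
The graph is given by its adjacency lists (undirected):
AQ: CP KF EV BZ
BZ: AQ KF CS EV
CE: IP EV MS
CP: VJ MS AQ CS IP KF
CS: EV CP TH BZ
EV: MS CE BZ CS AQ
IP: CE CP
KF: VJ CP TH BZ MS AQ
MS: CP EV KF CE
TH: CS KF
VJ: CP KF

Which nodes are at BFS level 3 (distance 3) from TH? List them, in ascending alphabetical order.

Level 0: TH
Level 1: CS, KF
Level 2: AQ, BZ, CP, EV, MS, VJ
Level 3: CE, IP

CE, IP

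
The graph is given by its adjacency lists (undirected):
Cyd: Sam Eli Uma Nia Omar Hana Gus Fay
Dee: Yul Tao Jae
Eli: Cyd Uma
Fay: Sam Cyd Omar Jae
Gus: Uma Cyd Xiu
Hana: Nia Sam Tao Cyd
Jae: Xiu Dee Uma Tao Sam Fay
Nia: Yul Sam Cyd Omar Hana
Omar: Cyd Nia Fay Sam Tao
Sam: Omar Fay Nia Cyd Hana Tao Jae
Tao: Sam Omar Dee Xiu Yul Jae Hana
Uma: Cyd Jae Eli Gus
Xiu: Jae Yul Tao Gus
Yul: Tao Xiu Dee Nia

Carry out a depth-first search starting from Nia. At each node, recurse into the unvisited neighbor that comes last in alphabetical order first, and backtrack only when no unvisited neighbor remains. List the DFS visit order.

Nia, Yul, Xiu, Tao, Sam, Omar, Fay, Jae, Uma, Gus, Cyd, Hana, Eli, Dee

Visit Nia
Nia → Yul
Yul → Xiu
Xiu → Tao
Tao → Sam
Sam → Omar
Omar → Fay
Fay → Jae
Jae → Uma
Uma → Gus
Gus → Cyd
Cyd → Hana
Cyd → Eli
Jae → Dee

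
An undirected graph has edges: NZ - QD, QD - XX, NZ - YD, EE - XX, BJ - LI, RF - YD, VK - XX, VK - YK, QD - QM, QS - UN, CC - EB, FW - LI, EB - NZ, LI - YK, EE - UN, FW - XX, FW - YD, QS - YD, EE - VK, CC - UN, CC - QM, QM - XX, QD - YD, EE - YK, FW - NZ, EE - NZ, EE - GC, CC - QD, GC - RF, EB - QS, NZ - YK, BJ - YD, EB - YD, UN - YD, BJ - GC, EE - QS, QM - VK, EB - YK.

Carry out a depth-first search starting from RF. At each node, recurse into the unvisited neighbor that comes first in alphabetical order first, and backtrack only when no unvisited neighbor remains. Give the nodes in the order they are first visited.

Visit RF
RF → GC
GC → BJ
BJ → LI
LI → FW
FW → NZ
NZ → EB
EB → CC
CC → QD
QD → QM
QM → VK
VK → EE
EE → QS
QS → UN
UN → YD
EE → XX
EE → YK

RF GC BJ LI FW NZ EB CC QD QM VK EE QS UN YD XX YK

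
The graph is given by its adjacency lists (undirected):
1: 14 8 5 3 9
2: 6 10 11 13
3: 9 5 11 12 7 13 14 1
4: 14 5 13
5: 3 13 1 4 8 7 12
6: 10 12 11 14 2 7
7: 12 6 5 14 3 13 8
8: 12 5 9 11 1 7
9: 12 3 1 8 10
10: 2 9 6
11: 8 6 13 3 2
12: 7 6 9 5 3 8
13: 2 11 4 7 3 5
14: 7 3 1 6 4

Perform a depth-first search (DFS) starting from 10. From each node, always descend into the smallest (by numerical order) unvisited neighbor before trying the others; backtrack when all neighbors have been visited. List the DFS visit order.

10, 2, 6, 7, 3, 1, 5, 4, 13, 11, 8, 9, 12, 14

Visit 10
10 → 2
2 → 6
6 → 7
7 → 3
3 → 1
1 → 5
5 → 4
4 → 13
13 → 11
11 → 8
8 → 9
9 → 12
4 → 14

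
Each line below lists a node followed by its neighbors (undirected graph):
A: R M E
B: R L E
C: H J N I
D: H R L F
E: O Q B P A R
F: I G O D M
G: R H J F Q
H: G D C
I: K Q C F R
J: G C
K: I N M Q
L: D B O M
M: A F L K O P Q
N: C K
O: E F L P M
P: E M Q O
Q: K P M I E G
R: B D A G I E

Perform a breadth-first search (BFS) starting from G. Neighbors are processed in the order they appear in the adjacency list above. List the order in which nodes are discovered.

G, R, H, J, F, Q, B, D, A, I, E, C, O, M, K, P, L, N

Visit G; enqueue R, H, J, F, Q → queue [R, H, J, F, Q]
Visit R; enqueue B, D, A, I, E → queue [H, J, F, Q, B, D, A, I, E]
Visit H; enqueue C → queue [J, F, Q, B, D, A, I, E, C]
Visit J → queue [F, Q, B, D, A, I, E, C]
Visit F; enqueue O, M → queue [Q, B, D, A, I, E, C, O, M]
Visit Q; enqueue K, P → queue [B, D, A, I, E, C, O, M, K, P]
Visit B; enqueue L → queue [D, A, I, E, C, O, M, K, P, L]
Visit D → queue [A, I, E, C, O, M, K, P, L]
Visit A → queue [I, E, C, O, M, K, P, L]
Visit I → queue [E, C, O, M, K, P, L]
Visit E → queue [C, O, M, K, P, L]
Visit C; enqueue N → queue [O, M, K, P, L, N]
Visit O → queue [M, K, P, L, N]
Visit M → queue [K, P, L, N]
Visit K → queue [P, L, N]
Visit P → queue [L, N]
Visit L → queue [N]
Visit N → queue []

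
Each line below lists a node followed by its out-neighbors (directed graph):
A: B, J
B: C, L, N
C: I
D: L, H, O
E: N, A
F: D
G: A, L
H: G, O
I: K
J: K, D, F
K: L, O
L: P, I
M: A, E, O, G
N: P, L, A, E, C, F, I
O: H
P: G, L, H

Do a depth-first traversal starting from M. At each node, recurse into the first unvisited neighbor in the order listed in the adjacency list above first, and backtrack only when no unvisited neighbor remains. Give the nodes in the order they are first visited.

Visit M
M → A
A → B
B → C
C → I
I → K
K → L
L → P
P → G
P → H
H → O
B → N
N → E
N → F
F → D
A → J

M A B C I K L P G H O N E F D J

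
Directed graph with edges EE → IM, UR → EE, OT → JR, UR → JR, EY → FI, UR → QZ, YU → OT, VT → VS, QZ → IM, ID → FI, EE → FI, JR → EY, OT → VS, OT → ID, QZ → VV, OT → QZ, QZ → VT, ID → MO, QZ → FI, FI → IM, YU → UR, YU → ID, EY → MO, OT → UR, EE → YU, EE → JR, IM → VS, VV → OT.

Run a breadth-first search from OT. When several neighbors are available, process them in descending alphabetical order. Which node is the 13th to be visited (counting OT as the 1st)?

Visit OT; enqueue VS, UR, QZ, JR, ID → queue [VS, UR, QZ, JR, ID]
Visit VS → queue [UR, QZ, JR, ID]
Visit UR; enqueue EE → queue [QZ, JR, ID, EE]
Visit QZ; enqueue VV, VT, IM, FI → queue [JR, ID, EE, VV, VT, IM, FI]
Visit JR; enqueue EY → queue [ID, EE, VV, VT, IM, FI, EY]
Visit ID; enqueue MO → queue [EE, VV, VT, IM, FI, EY, MO]
Visit EE; enqueue YU → queue [VV, VT, IM, FI, EY, MO, YU]
Visit VV → queue [VT, IM, FI, EY, MO, YU]
Visit VT → queue [IM, FI, EY, MO, YU]
Visit IM → queue [FI, EY, MO, YU]
Visit FI → queue [EY, MO, YU]
Visit EY → queue [MO, YU]
Visit MO → queue [YU]
Visit YU → queue []

Visit order: OT, VS, UR, QZ, JR, ID, EE, VV, VT, IM, FI, EY, MO, YU

MO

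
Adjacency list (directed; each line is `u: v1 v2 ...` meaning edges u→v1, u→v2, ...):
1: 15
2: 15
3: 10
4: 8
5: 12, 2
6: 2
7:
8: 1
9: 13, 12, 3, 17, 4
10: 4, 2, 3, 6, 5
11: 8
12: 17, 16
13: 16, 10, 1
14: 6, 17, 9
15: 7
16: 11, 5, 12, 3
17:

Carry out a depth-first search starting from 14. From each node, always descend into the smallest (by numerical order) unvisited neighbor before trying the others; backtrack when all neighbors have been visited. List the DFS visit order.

Visit 14
14 → 6
6 → 2
2 → 15
15 → 7
14 → 9
9 → 3
3 → 10
10 → 4
4 → 8
8 → 1
10 → 5
5 → 12
12 → 16
16 → 11
12 → 17
9 → 13

14 → 6 → 2 → 15 → 7 → 9 → 3 → 10 → 4 → 8 → 1 → 5 → 12 → 16 → 11 → 17 → 13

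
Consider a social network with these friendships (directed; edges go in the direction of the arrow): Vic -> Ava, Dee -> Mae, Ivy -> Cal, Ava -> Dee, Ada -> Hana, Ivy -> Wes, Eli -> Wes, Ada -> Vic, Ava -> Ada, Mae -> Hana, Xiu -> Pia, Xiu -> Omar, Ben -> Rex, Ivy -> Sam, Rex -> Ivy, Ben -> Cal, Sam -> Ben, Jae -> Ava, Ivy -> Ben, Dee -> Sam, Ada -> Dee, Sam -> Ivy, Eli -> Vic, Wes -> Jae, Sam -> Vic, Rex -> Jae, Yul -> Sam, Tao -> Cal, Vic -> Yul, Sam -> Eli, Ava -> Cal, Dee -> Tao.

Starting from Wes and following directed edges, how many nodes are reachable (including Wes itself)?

16

BFS from Wes visits: Wes, Jae, Ava, Ada, Cal, Dee, Hana, Vic, Mae, Sam, Tao, Yul, Ben, Eli, Ivy, Rex
Reachable nodes: 16 of 19 total.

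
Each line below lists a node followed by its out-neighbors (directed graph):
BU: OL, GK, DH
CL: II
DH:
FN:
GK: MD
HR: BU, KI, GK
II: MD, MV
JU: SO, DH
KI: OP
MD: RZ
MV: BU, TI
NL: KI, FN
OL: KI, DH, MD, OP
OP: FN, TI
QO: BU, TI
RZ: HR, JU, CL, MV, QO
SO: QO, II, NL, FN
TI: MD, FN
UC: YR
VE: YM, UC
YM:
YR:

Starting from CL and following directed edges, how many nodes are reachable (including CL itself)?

18

BFS from CL visits: CL, II, MD, MV, RZ, BU, TI, HR, JU, QO, OL, GK, DH, FN, KI, SO, OP, NL
Reachable nodes: 18 of 22 total.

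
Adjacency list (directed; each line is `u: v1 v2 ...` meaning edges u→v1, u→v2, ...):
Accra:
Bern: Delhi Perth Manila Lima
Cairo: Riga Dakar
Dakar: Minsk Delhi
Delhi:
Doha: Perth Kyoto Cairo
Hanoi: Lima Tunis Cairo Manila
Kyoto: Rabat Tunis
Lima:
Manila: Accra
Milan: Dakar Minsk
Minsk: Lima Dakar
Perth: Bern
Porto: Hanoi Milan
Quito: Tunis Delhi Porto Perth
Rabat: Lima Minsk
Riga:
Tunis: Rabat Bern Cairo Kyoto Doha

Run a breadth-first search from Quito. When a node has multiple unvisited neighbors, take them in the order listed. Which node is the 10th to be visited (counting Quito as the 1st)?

Visit Quito; enqueue Tunis, Delhi, Porto, Perth → queue [Tunis, Delhi, Porto, Perth]
Visit Tunis; enqueue Rabat, Bern, Cairo, Kyoto, Doha → queue [Delhi, Porto, Perth, Rabat, Bern, Cairo, Kyoto, Doha]
Visit Delhi → queue [Porto, Perth, Rabat, Bern, Cairo, Kyoto, Doha]
Visit Porto; enqueue Hanoi, Milan → queue [Perth, Rabat, Bern, Cairo, Kyoto, Doha, Hanoi, Milan]
Visit Perth → queue [Rabat, Bern, Cairo, Kyoto, Doha, Hanoi, Milan]
Visit Rabat; enqueue Lima, Minsk → queue [Bern, Cairo, Kyoto, Doha, Hanoi, Milan, Lima, Minsk]
Visit Bern; enqueue Manila → queue [Cairo, Kyoto, Doha, Hanoi, Milan, Lima, Minsk, Manila]
Visit Cairo; enqueue Riga, Dakar → queue [Kyoto, Doha, Hanoi, Milan, Lima, Minsk, Manila, Riga, Dakar]
Visit Kyoto → queue [Doha, Hanoi, Milan, Lima, Minsk, Manila, Riga, Dakar]
Visit Doha → queue [Hanoi, Milan, Lima, Minsk, Manila, Riga, Dakar]
Visit Hanoi → queue [Milan, Lima, Minsk, Manila, Riga, Dakar]
Visit Milan → queue [Lima, Minsk, Manila, Riga, Dakar]
Visit Lima → queue [Minsk, Manila, Riga, Dakar]
Visit Minsk → queue [Manila, Riga, Dakar]
Visit Manila; enqueue Accra → queue [Riga, Dakar, Accra]
Visit Riga → queue [Dakar, Accra]
Visit Dakar → queue [Accra]
Visit Accra → queue []

Visit order: Quito, Tunis, Delhi, Porto, Perth, Rabat, Bern, Cairo, Kyoto, Doha, Hanoi, Milan, Lima, Minsk, Manila, Riga, Dakar, Accra

Doha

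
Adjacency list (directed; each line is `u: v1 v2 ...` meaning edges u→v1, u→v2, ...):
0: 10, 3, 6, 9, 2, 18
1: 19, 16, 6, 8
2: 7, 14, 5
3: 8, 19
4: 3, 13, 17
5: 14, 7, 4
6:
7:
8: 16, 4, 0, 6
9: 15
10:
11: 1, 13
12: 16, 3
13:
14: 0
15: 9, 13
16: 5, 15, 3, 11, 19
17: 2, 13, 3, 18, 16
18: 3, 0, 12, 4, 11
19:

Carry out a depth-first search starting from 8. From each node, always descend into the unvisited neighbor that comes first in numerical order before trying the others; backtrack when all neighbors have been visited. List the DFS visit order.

Visit 8
8 → 0
0 → 2
2 → 5
5 → 4
4 → 3
3 → 19
4 → 13
4 → 17
17 → 16
16 → 11
11 → 1
1 → 6
16 → 15
15 → 9
17 → 18
18 → 12
5 → 7
5 → 14
0 → 10

8, 0, 2, 5, 4, 3, 19, 13, 17, 16, 11, 1, 6, 15, 9, 18, 12, 7, 14, 10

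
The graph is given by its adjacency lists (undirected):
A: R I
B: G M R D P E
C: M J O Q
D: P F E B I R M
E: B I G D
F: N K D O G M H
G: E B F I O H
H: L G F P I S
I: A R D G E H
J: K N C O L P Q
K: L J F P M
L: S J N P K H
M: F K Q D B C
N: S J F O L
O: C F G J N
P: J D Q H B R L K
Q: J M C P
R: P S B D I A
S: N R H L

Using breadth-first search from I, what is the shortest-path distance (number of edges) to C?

3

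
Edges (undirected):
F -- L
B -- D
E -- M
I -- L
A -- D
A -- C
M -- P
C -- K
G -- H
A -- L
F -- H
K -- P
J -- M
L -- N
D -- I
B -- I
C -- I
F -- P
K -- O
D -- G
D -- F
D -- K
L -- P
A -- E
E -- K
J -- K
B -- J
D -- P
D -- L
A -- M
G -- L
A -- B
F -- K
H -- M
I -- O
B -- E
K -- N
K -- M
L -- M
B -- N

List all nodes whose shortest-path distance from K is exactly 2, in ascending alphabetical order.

A, B, G, H, I, L

Level 0: K
Level 1: C, D, E, F, J, M, N, O, P
Level 2: A, B, G, H, I, L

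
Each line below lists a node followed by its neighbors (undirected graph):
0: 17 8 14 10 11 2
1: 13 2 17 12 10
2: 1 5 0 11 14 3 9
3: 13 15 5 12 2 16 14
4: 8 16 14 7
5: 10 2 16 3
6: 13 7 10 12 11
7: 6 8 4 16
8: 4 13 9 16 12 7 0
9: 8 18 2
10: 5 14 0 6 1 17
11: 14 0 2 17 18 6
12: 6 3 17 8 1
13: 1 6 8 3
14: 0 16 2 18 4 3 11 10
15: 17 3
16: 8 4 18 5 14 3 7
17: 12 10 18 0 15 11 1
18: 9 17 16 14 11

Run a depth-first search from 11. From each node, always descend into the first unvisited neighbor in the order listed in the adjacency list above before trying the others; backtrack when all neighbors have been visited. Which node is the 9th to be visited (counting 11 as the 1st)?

2

Visit 11
11 → 14
14 → 0
0 → 17
17 → 12
12 → 6
6 → 13
13 → 1
1 → 2
2 → 5
5 → 10
5 → 16
16 → 8
8 → 4
4 → 7
8 → 9
9 → 18
16 → 3
3 → 15

Visit order: 11, 14, 0, 17, 12, 6, 13, 1, 2, 5, 10, 16, 8, 4, 7, 9, 18, 3, 15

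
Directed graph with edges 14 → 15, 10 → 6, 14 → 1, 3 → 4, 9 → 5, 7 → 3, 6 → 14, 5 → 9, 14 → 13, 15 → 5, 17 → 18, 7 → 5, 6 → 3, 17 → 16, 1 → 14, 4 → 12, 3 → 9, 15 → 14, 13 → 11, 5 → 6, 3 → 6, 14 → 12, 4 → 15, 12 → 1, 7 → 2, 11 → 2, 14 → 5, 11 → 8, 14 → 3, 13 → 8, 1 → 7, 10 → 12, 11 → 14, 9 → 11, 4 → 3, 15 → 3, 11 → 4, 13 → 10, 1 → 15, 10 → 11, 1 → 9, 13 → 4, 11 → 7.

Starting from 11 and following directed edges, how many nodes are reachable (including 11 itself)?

BFS from 11 visits: 11, 2, 4, 7, 8, 14, 3, 12, 15, 5, 1, 13, 6, 9, 10
Reachable nodes: 15 of 18 total.

15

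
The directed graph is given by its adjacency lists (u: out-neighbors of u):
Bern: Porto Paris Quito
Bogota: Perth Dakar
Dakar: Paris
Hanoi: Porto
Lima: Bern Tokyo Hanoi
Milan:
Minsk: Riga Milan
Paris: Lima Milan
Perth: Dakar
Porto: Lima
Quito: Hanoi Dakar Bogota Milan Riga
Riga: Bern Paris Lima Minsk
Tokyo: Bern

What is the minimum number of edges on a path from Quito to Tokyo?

Level 0: Quito
Level 1: Bogota, Dakar, Hanoi, Milan, Riga
Level 2: Bern, Lima, Minsk, Paris, Perth, Porto
Level 3: Tokyo
Tokyo first appears at level 3.

3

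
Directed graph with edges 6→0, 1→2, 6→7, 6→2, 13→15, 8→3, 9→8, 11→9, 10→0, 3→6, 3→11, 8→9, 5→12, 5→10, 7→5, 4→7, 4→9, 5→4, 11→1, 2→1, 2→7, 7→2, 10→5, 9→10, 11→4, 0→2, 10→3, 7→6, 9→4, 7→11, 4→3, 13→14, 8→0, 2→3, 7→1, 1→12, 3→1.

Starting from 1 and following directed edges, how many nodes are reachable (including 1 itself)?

BFS from 1 visits: 1, 12, 2, 7, 3, 11, 6, 5, 9, 4, 0, 10, 8
Reachable nodes: 13 of 16 total.

13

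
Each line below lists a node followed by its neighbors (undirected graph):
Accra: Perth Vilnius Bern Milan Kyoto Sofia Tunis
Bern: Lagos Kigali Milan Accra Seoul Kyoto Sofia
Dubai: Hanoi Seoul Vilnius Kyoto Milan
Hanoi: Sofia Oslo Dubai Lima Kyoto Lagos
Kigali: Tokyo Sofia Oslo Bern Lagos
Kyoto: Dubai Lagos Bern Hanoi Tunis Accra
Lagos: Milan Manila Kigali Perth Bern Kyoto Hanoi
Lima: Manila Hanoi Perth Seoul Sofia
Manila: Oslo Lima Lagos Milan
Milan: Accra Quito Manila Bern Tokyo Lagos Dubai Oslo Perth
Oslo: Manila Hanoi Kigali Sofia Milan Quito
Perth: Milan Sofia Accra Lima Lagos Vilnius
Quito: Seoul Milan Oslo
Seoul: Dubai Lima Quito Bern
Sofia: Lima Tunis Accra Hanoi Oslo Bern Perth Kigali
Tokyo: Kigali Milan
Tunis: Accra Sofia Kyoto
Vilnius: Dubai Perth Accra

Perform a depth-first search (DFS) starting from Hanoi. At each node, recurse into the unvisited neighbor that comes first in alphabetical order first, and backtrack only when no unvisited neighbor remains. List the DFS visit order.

Hanoi → Dubai → Kyoto → Accra → Bern → Kigali → Lagos → Manila → Lima → Perth → Milan → Oslo → Quito → Seoul → Sofia → Tunis → Tokyo → Vilnius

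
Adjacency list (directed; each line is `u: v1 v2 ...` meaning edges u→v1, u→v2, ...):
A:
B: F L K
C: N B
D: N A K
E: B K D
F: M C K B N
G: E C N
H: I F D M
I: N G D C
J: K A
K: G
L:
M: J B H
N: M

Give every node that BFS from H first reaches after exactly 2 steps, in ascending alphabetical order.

Level 0: H
Level 1: D, F, I, M
Level 2: A, B, C, G, J, K, N
Level 3: E, L

A, B, C, G, J, K, N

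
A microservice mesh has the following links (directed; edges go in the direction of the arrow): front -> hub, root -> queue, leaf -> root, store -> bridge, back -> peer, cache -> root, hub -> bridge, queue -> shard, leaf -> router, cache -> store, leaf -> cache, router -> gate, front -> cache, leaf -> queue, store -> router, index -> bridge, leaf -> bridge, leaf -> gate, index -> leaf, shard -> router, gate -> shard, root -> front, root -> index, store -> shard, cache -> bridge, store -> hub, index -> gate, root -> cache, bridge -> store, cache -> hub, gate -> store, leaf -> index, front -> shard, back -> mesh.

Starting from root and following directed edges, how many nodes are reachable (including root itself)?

12

BFS from root visits: root, cache, front, index, queue, bridge, hub, store, shard, gate, leaf, router
Reachable nodes: 12 of 15 total.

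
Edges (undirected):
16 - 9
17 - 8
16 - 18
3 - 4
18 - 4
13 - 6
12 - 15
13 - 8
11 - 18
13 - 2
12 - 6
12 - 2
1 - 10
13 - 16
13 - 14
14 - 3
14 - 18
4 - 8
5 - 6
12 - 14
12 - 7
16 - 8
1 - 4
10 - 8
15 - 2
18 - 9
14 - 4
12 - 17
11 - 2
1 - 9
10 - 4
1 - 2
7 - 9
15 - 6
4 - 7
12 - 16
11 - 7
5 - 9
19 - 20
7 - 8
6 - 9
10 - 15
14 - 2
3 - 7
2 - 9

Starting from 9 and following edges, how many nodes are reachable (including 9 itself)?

18

BFS from 9 visits: 9, 18, 16, 7, 6, 5, 2, 1, 14, 11, 4, 13, 12, 8, 3, 15, 10, 17
Reachable nodes: 18 of 20 total.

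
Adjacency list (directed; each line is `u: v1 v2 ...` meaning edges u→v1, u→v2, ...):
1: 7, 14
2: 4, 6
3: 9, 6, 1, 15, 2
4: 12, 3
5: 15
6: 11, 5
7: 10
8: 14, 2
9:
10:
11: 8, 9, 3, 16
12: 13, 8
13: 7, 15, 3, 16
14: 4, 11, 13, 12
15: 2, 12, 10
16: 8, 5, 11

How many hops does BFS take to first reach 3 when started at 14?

Level 0: 14
Level 1: 4, 11, 12, 13
Level 2: 3, 7, 8, 9, 15, 16
Level 3: 1, 2, 5, 6, 10
3 first appears at level 2.

2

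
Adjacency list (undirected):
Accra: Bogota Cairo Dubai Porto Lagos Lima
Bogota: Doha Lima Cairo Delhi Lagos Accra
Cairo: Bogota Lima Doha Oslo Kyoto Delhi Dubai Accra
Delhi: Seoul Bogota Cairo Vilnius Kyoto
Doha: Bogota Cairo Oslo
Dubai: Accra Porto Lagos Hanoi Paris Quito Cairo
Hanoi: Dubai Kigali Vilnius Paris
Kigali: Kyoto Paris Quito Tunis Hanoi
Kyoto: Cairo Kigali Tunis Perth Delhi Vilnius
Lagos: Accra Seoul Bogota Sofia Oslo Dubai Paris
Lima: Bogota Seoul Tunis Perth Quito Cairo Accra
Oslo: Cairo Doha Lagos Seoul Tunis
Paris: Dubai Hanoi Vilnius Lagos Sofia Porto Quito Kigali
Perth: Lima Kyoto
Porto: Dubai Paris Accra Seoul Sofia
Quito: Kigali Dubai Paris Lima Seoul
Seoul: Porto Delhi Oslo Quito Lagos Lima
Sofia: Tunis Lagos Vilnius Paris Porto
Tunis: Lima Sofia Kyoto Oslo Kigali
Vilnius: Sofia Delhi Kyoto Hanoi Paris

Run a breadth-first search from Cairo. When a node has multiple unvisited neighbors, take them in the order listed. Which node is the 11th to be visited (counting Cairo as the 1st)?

Seoul

Visit Cairo; enqueue Bogota, Lima, Doha, Oslo, Kyoto, Delhi, Dubai, Accra → queue [Bogota, Lima, Doha, Oslo, Kyoto, Delhi, Dubai, Accra]
Visit Bogota; enqueue Lagos → queue [Lima, Doha, Oslo, Kyoto, Delhi, Dubai, Accra, Lagos]
Visit Lima; enqueue Seoul, Tunis, Perth, Quito → queue [Doha, Oslo, Kyoto, Delhi, Dubai, Accra, Lagos, Seoul, Tunis, Perth, Quito]
Visit Doha → queue [Oslo, Kyoto, Delhi, Dubai, Accra, Lagos, Seoul, Tunis, Perth, Quito]
Visit Oslo → queue [Kyoto, Delhi, Dubai, Accra, Lagos, Seoul, Tunis, Perth, Quito]
Visit Kyoto; enqueue Kigali, Vilnius → queue [Delhi, Dubai, Accra, Lagos, Seoul, Tunis, Perth, Quito, Kigali, Vilnius]
Visit Delhi → queue [Dubai, Accra, Lagos, Seoul, Tunis, Perth, Quito, Kigali, Vilnius]
Visit Dubai; enqueue Porto, Hanoi, Paris → queue [Accra, Lagos, Seoul, Tunis, Perth, Quito, Kigali, Vilnius, Porto, Hanoi, Paris]
Visit Accra → queue [Lagos, Seoul, Tunis, Perth, Quito, Kigali, Vilnius, Porto, Hanoi, Paris]
Visit Lagos; enqueue Sofia → queue [Seoul, Tunis, Perth, Quito, Kigali, Vilnius, Porto, Hanoi, Paris, Sofia]
Visit Seoul → queue [Tunis, Perth, Quito, Kigali, Vilnius, Porto, Hanoi, Paris, Sofia]
Visit Tunis → queue [Perth, Quito, Kigali, Vilnius, Porto, Hanoi, Paris, Sofia]
Visit Perth → queue [Quito, Kigali, Vilnius, Porto, Hanoi, Paris, Sofia]
Visit Quito → queue [Kigali, Vilnius, Porto, Hanoi, Paris, Sofia]
Visit Kigali → queue [Vilnius, Porto, Hanoi, Paris, Sofia]
Visit Vilnius → queue [Porto, Hanoi, Paris, Sofia]
Visit Porto → queue [Hanoi, Paris, Sofia]
Visit Hanoi → queue [Paris, Sofia]
Visit Paris → queue [Sofia]
Visit Sofia → queue []

Visit order: Cairo, Bogota, Lima, Doha, Oslo, Kyoto, Delhi, Dubai, Accra, Lagos, Seoul, Tunis, Perth, Quito, Kigali, Vilnius, Porto, Hanoi, Paris, Sofia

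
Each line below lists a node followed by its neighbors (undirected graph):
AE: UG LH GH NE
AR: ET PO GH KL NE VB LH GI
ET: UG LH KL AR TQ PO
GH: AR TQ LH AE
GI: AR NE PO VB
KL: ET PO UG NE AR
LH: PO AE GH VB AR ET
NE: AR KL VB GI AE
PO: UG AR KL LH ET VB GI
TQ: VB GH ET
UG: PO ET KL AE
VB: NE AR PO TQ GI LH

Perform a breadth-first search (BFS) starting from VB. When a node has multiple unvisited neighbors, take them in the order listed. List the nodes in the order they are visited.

VB, NE, AR, PO, TQ, GI, LH, KL, AE, ET, GH, UG

Visit VB; enqueue NE, AR, PO, TQ, GI, LH → queue [NE, AR, PO, TQ, GI, LH]
Visit NE; enqueue KL, AE → queue [AR, PO, TQ, GI, LH, KL, AE]
Visit AR; enqueue ET, GH → queue [PO, TQ, GI, LH, KL, AE, ET, GH]
Visit PO; enqueue UG → queue [TQ, GI, LH, KL, AE, ET, GH, UG]
Visit TQ → queue [GI, LH, KL, AE, ET, GH, UG]
Visit GI → queue [LH, KL, AE, ET, GH, UG]
Visit LH → queue [KL, AE, ET, GH, UG]
Visit KL → queue [AE, ET, GH, UG]
Visit AE → queue [ET, GH, UG]
Visit ET → queue [GH, UG]
Visit GH → queue [UG]
Visit UG → queue []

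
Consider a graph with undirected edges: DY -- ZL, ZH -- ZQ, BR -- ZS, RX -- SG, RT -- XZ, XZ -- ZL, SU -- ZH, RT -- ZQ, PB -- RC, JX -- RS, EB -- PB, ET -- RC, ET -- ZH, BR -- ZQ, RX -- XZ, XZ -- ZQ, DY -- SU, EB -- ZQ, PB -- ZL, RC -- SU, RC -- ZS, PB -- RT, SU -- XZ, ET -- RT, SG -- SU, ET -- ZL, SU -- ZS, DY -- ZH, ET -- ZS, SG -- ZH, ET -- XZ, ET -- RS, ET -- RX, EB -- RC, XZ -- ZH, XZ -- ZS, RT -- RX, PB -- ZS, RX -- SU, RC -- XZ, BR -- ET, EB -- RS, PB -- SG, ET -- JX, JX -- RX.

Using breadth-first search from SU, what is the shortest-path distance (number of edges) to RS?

3

Level 0: SU
Level 1: DY, RC, RX, SG, XZ, ZH, ZS
Level 2: BR, EB, ET, JX, PB, RT, ZL, ZQ
Level 3: RS
RS first appears at level 3.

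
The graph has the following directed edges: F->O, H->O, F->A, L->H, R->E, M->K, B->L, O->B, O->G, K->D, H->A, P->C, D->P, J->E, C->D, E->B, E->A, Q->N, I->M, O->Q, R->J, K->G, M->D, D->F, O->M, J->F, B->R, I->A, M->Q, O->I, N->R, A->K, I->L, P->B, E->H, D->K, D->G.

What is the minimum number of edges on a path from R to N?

Level 0: R
Level 1: E, J
Level 2: A, B, F, H
Level 3: K, L, O
Level 4: D, G, I, M, Q
Level 5: N, P
Level 6: C
N first appears at level 5.

5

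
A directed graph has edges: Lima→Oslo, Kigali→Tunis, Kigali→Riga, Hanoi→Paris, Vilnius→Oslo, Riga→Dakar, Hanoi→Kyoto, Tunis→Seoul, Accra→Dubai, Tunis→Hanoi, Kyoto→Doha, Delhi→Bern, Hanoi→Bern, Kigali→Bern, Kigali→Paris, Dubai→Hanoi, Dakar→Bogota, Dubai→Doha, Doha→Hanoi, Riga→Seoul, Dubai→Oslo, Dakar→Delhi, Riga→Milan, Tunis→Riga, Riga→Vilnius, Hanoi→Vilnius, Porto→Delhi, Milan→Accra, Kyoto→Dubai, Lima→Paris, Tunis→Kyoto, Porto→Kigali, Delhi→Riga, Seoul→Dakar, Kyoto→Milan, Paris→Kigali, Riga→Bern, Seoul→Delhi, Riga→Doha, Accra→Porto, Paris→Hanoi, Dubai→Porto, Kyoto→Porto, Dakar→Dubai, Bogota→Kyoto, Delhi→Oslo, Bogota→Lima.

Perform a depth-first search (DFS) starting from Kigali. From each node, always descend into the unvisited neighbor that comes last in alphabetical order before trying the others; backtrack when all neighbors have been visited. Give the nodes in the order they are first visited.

Kigali, Tunis, Seoul, Delhi, Riga, Vilnius, Oslo, Milan, Accra, Porto, Dubai, Hanoi, Paris, Kyoto, Doha, Bern, Dakar, Bogota, Lima

Visit Kigali
Kigali → Tunis
Tunis → Seoul
Seoul → Delhi
Delhi → Riga
Riga → Vilnius
Vilnius → Oslo
Riga → Milan
Milan → Accra
Accra → Porto
Accra → Dubai
Dubai → Hanoi
Hanoi → Paris
Hanoi → Kyoto
Kyoto → Doha
Hanoi → Bern
Riga → Dakar
Dakar → Bogota
Bogota → Lima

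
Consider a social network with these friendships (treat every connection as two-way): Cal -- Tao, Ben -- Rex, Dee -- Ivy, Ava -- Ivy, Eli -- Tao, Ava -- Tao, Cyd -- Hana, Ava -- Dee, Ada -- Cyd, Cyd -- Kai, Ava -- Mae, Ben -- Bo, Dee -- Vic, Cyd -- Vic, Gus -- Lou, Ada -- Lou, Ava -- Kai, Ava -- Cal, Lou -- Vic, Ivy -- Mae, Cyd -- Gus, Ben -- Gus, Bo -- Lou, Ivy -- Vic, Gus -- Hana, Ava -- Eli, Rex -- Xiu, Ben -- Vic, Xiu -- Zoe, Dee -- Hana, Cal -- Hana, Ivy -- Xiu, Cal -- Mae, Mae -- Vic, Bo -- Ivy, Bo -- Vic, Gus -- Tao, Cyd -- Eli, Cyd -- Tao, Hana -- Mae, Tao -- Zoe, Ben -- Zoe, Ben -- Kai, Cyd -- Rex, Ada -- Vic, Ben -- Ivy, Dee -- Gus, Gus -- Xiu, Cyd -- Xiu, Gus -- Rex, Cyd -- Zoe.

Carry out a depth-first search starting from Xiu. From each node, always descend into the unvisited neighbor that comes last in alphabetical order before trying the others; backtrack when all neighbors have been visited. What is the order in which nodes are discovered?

Visit Xiu
Xiu → Zoe
Zoe → Tao
Tao → Gus
Gus → Rex
Rex → Cyd
Cyd → Vic
Vic → Mae
Mae → Ivy
Ivy → Dee
Dee → Hana
Hana → Cal
Cal → Ava
Ava → Kai
Kai → Ben
Ben → Bo
Bo → Lou
Lou → Ada
Ava → Eli

Xiu → Zoe → Tao → Gus → Rex → Cyd → Vic → Mae → Ivy → Dee → Hana → Cal → Ava → Kai → Ben → Bo → Lou → Ada → Eli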